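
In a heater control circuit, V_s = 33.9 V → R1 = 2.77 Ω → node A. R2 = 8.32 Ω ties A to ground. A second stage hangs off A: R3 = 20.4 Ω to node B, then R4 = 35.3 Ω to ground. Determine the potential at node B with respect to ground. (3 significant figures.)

V_B ≈ 15.5 V

The second stage (R3 + R4 = 55.70 Ω) loads node A in parallel with R2.
R2 ‖ (R3+R4) = 7.239 Ω.
So V_A = 33.9 × 0.7232 = 24.52 V.
V_B = V_A × 0.6338 = 15.54 V.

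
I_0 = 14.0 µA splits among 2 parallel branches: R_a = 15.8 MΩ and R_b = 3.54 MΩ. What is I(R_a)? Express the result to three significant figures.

For two parallel branches, I_k = I_0 · (other R)/(sum of R).
So I = 14.0 × 3.54/19.34 = 2.563 µA.

I ≈ 2.56 µA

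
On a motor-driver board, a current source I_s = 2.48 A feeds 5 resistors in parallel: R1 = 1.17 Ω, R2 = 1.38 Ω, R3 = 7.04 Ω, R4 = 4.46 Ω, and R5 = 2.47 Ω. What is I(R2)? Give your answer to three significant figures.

I ≈ 0.765 A

Total conductance ΣG = 1/1.17 + 1/1.38 + 1/7.04 + 1/4.46 + 1/2.47 = 2.350 (units of 1/Ω).
R2 takes the fraction G_k/ΣG = 0.7246/2.350 = 0.3083, so I = 2.48 × 0.3083 = 0.7646 A.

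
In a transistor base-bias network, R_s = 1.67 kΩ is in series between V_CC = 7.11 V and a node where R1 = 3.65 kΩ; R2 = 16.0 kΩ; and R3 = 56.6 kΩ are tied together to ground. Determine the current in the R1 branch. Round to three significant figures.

Combine the parallel branches: R_p = (1/3.65 + 1/16.0 + 1/56.6)⁻¹ = 2.824 kΩ.
V_A = 7.11 × 2.824/4.494 = 4.468 V.
Branch current I = V_A/R1 = 4.468/3.65 = 1.224 mA.
(Equivalently: I_total = 1.582 mA, then current-divider fraction G_k/ΣG = 0.7736.)

I ≈ 1.22 mA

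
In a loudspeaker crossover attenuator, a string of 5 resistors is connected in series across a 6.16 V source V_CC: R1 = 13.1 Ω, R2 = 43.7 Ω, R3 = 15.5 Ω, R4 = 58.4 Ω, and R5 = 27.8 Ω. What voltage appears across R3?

V ≈ 0.602 V

Total series resistance ΣR = 13.1 + 43.7 + 15.5 + 58.4 + 27.8 = 158.5 Ω.
By the voltage-divider rule, V = 6.16 × 15.50/158.5 = 0.6024 V.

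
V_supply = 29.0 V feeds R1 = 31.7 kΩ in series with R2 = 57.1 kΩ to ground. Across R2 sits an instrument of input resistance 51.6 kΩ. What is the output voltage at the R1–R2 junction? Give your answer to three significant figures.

R2 ‖ R_L = (57.1 × 51.6)/(57.1 + 51.6) = 27.11 kΩ.
Then V_out = V_supply · R2'/(R1 + R2') = 29.0 × 27.11/58.81 = 13.37 V.
(Unloaded it would be 18.6 V; the load pulls it down.)

V_out ≈ 13.4 V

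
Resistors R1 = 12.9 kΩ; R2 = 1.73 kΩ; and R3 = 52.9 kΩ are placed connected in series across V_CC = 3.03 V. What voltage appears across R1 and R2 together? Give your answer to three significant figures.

V ≈ 0.656 V

Series total: ΣR = 12.9 + 1.73 + 52.9 = 67.53 kΩ.
R_{R1..R2} = 12.9 + 1.73 = 14.63 kΩ.
V = V_CC · R/ΣR = 3.03 × 0.2166 = 0.6564 V.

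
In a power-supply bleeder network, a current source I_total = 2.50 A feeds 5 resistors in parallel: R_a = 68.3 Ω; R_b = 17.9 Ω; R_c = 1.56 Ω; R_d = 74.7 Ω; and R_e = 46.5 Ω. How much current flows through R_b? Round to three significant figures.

I ≈ 0.187 A

ΣG = 1/68.3 + 1/17.9 + 1/1.56 + 1/74.7 + 1/46.5 = 0.7464.
R_b takes the fraction G_k/ΣG = 0.05587/0.7464 = 0.07484, so I = 2.50 × 0.07484 = 0.1871 A.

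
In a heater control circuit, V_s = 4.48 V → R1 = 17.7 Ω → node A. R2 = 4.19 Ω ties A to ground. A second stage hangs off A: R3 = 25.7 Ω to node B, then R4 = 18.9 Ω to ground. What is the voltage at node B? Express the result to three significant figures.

V_B ≈ 0.338 V

The second stage (R3 + R4 = 44.60 Ω) loads node A in parallel with R2.
R2 ‖ (R3+R4) = 3.830 Ω.
V_A = 4.48 × 3.830/(17.7 + 3.830) = 0.7970 V.
V_B = V_A × 0.4238 = 0.3377 V.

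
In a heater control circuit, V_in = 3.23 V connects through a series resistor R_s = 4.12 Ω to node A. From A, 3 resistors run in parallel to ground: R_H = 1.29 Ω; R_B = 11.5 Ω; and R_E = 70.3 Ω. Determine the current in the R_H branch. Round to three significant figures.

I ≈ 0.543 A

Parallel bank: R_p = 1/(1/1.29 + 1/11.5 + 1/70.3) = 1.141 Ω.
V_A = 3.23 × 1.141/5.261 = 0.7005 V.
Branch current I = V_A/R_H = 0.7005/1.29 = 0.5431 A.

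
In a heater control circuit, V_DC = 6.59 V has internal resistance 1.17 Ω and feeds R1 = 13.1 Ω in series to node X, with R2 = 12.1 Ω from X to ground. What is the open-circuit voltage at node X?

V_th ≈ 3.02 V

R1' = 1.17 + 13.1 = 14.27 Ω (source resistance + R1).
V_th is the unloaded tap voltage: V_DC · R2/(R1'+R2) = 6.59 × 0.4589 = 3.024 V.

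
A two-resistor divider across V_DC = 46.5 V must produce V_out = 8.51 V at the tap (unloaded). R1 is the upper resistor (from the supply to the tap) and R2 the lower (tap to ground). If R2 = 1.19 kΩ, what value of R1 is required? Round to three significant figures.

Required fraction k = V_out/V_DC = 0.1830.
Rearranging, R1 = R2·(1−k)/k = 1.19 × 4.464 = 5.312 kΩ.

R1 ≈ 5.31 kΩ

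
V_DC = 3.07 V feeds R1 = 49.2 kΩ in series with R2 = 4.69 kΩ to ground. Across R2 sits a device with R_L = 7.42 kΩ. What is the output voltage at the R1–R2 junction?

R2 ‖ R_L = (4.69 × 7.42)/(4.69 + 7.42) = 2.874 kΩ.
Voltage divider with the loaded lower leg: V_out = 3.07 × 2.874/(49.2 + 2.874) = 3.07 × 0.05518 = 0.1694 V.

V_out ≈ 0.169 V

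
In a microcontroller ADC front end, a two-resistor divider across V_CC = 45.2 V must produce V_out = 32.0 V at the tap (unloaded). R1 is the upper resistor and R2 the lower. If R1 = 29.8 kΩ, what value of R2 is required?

R2 ≈ 72.2 kΩ

V_out/V_CC = R2/(R1+R2) = 0.7080.
So R2 = R1 · V_out/(V_CC − V_out) = 29.8 × 32.0/(45.2 − 32.0) = 29.8 × 2.424 = 72.24 kΩ.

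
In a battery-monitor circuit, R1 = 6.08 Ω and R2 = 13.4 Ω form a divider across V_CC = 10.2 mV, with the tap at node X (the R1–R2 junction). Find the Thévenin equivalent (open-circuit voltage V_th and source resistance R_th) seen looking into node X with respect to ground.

V_th is the unloaded tap voltage: V_CC · R2/(R1+R2) = 10.2 × 0.6879 = 7.016 mV.
Looking into X with the source shorted: R_th = R1·R2/(R1+R2) = 6.080 × 13.4/19.48 = 4.182 Ω.

V_th ≈ 7.02 mV, R_th ≈ 4.18 Ω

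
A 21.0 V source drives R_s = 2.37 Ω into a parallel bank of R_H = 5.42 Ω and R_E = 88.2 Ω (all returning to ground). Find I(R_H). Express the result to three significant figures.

Combine the parallel branches: R_p = (1/5.42 + 1/88.2)⁻¹ = 5.106 Ω.
V_A = 21.0 × 5.106/7.476 = 14.34 V.
I(R_H) = V_A / R_H = 14.34/5.42 = 2.646 A.
(Check via current divider: I_total = 2.809 A; share G_k/ΣG = 0.9421 → same result.)

I ≈ 2.65 A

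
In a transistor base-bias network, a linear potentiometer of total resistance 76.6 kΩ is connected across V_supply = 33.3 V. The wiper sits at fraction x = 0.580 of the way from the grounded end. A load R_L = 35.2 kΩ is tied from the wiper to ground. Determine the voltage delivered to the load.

V_out ≈ 12.6 V

The pot divides into 32.17 kΩ above the wiper and 44.43 kΩ below.
R_L loads the lower segment: effective lower R = 19.64 kΩ.
Then V_out = V_supply · 19.64/(32.17 + 19.64) = 12.62 V.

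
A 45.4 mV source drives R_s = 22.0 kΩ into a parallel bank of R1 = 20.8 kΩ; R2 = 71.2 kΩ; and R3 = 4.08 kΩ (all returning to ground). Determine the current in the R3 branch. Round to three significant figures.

I ≈ 1.43 µA

Combine the parallel branches: R_p = (1/20.8 + 1/71.2 + 1/4.08)⁻¹ = 3.255 kΩ.
Node voltage V_A = V_CC · R_p/(R_s + R_p) = 45.4 × 0.1289 = 5.851 mV.
Branch current I = V_A/R3 = 5.851/4.08 = 1.434 µA.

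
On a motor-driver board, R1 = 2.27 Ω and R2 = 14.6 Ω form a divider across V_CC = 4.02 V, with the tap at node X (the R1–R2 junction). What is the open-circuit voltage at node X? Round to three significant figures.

With X open, the divider is unloaded: V_th = 4.02 × 14.6/16.87 = 3.479 V.

V_th ≈ 3.48 V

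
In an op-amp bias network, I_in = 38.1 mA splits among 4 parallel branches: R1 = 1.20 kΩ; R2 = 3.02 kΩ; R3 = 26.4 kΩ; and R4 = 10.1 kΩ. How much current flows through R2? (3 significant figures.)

ΣG = 1/1.20 + 1/3.02 + 1/26.4 + 1/10.1 = 1.301.
Current divider: I(R2) = I_in · G_k/ΣG = 38.1 × (0.3311/1.301) = 38.1 × 0.2544 = 9.694 mA.

I ≈ 9.69 mA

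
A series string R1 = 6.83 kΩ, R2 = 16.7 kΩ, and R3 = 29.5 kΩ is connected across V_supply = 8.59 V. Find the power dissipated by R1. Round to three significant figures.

P ≈ 0.179 mW

The common current is I = 8.59/53.03 = 0.1620 mA.
P(R1) = I²·R1 = (0.1620)² × 6.83 = 0.1792 mW.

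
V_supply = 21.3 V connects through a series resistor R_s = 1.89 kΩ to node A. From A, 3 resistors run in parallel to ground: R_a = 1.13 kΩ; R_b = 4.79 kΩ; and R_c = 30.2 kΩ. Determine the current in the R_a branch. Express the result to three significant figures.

I ≈ 6.02 mA

Parallel bank: R_p = 1/(1/1.13 + 1/4.79 + 1/30.2) = 0.8874 kΩ.
Node voltage V_A = V_supply · R_p/(R_s + R_p) = 21.3 × 0.3195 = 6.806 V.
I(R_a) = V_A / R_a = 6.806/1.13 = 6.023 mA.
(Equivalently: I_total = 7.669 mA, then current-divider fraction G_k/ΣG = 0.7853.)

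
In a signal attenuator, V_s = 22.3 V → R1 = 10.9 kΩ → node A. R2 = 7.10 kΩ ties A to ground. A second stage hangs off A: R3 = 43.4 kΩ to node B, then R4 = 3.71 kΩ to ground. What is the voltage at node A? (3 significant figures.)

V_A ≈ 8.06 V

The second stage (R3 + R4 = 47.11 kΩ) loads node A in parallel with R2.
Effective lower resistance at A: R2 ‖ 47.11 = 6.170 kΩ.
First divider: V_A = V_s · 6.170/(10.9 + 6.170) = 8.060 V.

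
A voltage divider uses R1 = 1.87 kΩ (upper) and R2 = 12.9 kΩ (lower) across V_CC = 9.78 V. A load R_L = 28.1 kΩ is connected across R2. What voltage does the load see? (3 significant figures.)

V_out ≈ 8.07 V

First combine the lower leg with the load: R2 ‖ R_L = 8.841 kΩ.
Voltage divider with the loaded lower leg: V_out = 9.78 × 8.841/(1.87 + 8.841) = 9.78 × 0.8254 = 8.073 V.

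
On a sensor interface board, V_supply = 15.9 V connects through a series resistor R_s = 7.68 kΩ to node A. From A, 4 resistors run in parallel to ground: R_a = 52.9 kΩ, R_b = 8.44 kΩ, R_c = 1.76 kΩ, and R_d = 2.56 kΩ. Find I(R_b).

I ≈ 0.200 mA

Parallel bank: R_p = 1/(1/52.9 + 1/8.44 + 1/1.76 + 1/2.56) = 0.9122 kΩ.
Node voltage V_A = V_supply · R_p/(R_s + R_p) = 15.9 × 0.1062 = 1.688 V.
Branch current I = V_A/R_b = 1.688/8.44 = 0.2000 mA.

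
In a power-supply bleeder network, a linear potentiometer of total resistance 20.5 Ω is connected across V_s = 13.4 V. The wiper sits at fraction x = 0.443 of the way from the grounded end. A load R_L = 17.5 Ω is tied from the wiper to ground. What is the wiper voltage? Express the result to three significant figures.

Lower segment x·R_p = 9.082 Ω; upper segment (1−x)·R_p = 11.42 Ω.
R_L loads the lower segment: effective lower R = 5.979 Ω.
Then V_out = V_s · 5.979/(11.42 + 5.979) = 4.605 V.

V_out ≈ 4.61 V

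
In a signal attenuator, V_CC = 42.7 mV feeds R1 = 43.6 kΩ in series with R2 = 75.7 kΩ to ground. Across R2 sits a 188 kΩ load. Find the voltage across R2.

R2 ‖ R_L = (75.7 × 188)/(75.7 + 188) = 53.97 kΩ.
Then V_out = V_CC · R2'/(R1 + R2') = 42.7 × 53.97/97.57 = 23.62 mV.
(Unloaded it would be 27.1 mV; the load pulls it down.)

V_out ≈ 23.6 mV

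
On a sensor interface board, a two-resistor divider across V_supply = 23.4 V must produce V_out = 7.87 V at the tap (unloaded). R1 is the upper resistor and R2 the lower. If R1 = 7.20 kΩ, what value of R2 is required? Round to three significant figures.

V_out/V_supply = R2/(R1+R2) = 0.3363.
R2 = R1 · 0.3363/(1 − 0.3363) = 3.649 kΩ.

R2 ≈ 3.65 kΩ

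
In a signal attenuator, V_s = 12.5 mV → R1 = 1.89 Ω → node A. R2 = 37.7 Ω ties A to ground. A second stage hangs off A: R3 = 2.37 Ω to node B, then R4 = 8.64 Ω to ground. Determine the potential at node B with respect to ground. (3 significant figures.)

The second stage (R3 + R4 = 11.01 Ω) loads node A in parallel with R2.
R2 ‖ (R3+R4) = 8.521 Ω.
So V_A = 12.5 × 0.8185 = 10.23 mV.
V_B = V_A × 0.7847 = 8.029 mV.

V_B ≈ 8.03 mV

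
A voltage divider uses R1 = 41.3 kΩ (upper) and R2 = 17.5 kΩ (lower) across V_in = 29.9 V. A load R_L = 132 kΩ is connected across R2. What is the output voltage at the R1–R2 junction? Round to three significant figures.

The load sits in parallel with R2, giving an effective lower resistance R2' = R2·R_L/(R2+R_L) = 15.45 kΩ.
Voltage divider with the loaded lower leg: V_out = 29.9 × 15.45/(41.3 + 15.45) = 29.9 × 0.2723 = 8.141 V.
(Unloaded it would be 8.90 V; the load pulls it down.)

V_out ≈ 8.14 V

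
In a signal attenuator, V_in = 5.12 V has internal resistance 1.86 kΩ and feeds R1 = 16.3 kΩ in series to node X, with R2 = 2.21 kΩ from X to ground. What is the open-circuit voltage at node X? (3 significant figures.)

R1' = 1.86 + 16.3 = 18.16 kΩ (source resistance + R1).
With X open, the divider is unloaded: V_th = 5.12 × 2.21/20.37 = 0.5555 V.

V_th ≈ 0.555 V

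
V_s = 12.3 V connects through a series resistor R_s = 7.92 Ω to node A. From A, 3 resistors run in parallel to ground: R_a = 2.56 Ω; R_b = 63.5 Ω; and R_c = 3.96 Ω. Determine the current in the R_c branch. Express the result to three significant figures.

Combine the parallel branches: R_p = (1/2.56 + 1/63.5 + 1/3.96)⁻¹ = 1.518 Ω.
Node voltage V_A = V_s · R_p/(R_s + R_p) = 12.3 × 0.1608 = 1.978 V.
Branch current I = V_A/R_c = 1.978/3.96 = 0.4995 A.

I ≈ 0.499 A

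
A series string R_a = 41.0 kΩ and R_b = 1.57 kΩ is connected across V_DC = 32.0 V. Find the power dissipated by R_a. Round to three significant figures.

P ≈ 23.2 mW

The common current is I = 32.0/42.57 = 0.7517 mA.
V(R_a) = I·R = 30.82 V; P = V·I = 30.82 × 0.7517 = 23.17 mW.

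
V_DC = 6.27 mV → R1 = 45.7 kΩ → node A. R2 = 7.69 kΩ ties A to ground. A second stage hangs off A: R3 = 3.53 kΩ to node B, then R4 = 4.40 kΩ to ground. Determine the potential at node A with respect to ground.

Node A sees R2 in parallel with the series input of stage 2, R3 + R4 = 7.930 kΩ.
Effective lower resistance at A: R2 ‖ 7.930 = 3.904 kΩ.
V_A = 6.27 × 3.904/(45.7 + 3.904) = 0.4935 mV.

V_A ≈ 0.493 mV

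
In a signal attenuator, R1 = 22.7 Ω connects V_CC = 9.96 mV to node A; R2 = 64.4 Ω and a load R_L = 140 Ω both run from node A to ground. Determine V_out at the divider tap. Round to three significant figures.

The load sits in parallel with R2, giving an effective lower resistance R2' = R2·R_L/(R2+R_L) = 44.11 Ω.
Now apply the divider: V_out = 9.96 × 0.6602 = 6.576 mV.

V_out ≈ 6.58 mV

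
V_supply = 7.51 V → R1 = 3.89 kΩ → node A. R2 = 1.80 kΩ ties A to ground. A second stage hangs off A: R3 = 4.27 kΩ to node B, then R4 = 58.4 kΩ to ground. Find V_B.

V_B ≈ 2.17 V

The second stage (R3 + R4 = 62.67 kΩ) loads node A in parallel with R2.
Effective lower resistance at A: R2 ‖ 62.67 = 1.750 kΩ.
First divider: V_A = V_supply · 1.750/(3.89 + 1.750) = 2.330 V.
Then the unloaded second divider: V_B = V_A × R4/(R3+R4) = 2.330 × 0.9319 = 2.171 V.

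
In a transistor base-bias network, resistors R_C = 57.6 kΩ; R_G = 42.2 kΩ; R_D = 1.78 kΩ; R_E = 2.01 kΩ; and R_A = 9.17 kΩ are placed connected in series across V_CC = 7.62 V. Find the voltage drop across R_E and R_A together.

V ≈ 0.756 V

ΣR = 57.6 + 42.2 + 1.78 + 2.01 + 9.17 = 112.8 kΩ.
R_{R_E..R_A} = 2.01 + 9.17 = 11.18 kΩ.
V = V_CC · R/ΣR = 7.62 × 0.09915 = 0.7555 V.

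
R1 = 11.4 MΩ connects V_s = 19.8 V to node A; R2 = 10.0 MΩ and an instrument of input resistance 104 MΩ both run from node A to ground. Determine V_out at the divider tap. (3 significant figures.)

R2 ‖ R_L = (10.0 × 104)/(10.0 + 104) = 9.123 MΩ.
Then V_out = V_s · R2'/(R1 + R2') = 19.8 × 9.123/20.52 = 8.802 V.
(Unloaded it would be 9.25 V; the load pulls it down.)

V_out ≈ 8.80 V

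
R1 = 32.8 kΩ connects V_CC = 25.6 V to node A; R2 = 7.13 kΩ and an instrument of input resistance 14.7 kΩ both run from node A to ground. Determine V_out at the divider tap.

V_out ≈ 3.27 V

R2 ‖ R_L = (7.13 × 14.7)/(7.13 + 14.7) = 4.801 kΩ.
Now apply the divider: V_out = 25.6 × 0.1277 = 3.269 V.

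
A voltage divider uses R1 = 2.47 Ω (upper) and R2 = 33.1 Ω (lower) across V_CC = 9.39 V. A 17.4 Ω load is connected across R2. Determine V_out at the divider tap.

V_out ≈ 7.72 V

R2 ‖ R_L = (33.1 × 17.4)/(33.1 + 17.4) = 11.40 Ω.
Now apply the divider: V_out = 9.39 × 0.8220 = 7.718 V.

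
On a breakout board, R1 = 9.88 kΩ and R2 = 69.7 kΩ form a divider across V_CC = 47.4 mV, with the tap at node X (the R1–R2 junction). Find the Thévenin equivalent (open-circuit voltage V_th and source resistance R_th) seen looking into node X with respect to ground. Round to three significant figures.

With X open, the divider is unloaded: V_th = 47.4 × 69.7/79.58 = 41.52 mV.
With V_CC suppressed (replaced by a short), R_th = R1 ‖ R2 = (9.880 × 69.7)/(9.880 + 69.7) = 8.653 kΩ.

V_th ≈ 41.5 mV, R_th ≈ 8.65 kΩ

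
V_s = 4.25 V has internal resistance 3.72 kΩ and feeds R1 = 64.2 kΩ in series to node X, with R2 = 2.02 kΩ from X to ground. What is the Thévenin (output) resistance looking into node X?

R_th ≈ 1.96 kΩ

R1' = 3.72 + 64.2 = 67.92 kΩ (source resistance + R1).
Looking into X with the source shorted: R_th = R1'·R2/(R1'+R2) = 67.92 × 2.02/69.94 = 1.962 kΩ.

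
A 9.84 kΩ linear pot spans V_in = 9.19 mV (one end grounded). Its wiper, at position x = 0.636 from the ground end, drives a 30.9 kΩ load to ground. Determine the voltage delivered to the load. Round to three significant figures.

V_out ≈ 5.44 mV

The pot divides into 3.582 kΩ above the wiper and 6.258 kΩ below.
(x·R_p) ‖ R_L = 5.204 kΩ.
Then V_out = V_in · 5.204/(3.582 + 5.204) = 5.444 mV.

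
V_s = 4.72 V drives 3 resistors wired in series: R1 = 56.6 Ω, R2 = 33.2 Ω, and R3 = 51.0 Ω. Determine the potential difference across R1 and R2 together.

V ≈ 3.01 V

Series total: ΣR = 56.6 + 33.2 + 51.0 = 140.8 Ω.
R_{R1..R2} = 56.6 + 33.2 = 89.80 Ω.
V = V_s · R/ΣR = 4.72 × 0.6378 = 3.010 V.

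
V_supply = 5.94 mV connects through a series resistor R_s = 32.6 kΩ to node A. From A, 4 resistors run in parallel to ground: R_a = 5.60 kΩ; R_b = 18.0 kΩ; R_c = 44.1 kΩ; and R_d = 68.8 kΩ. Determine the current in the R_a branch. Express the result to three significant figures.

I ≈ 0.108 µA

Combine the parallel branches: R_p = (1/5.60 + 1/18.0 + 1/44.1 + 1/68.8)⁻¹ = 3.685 kΩ.
V_A by voltage divider: V_A = 5.94 × 3.685/(32.6 + 3.685) = 0.6033 mV.
Branch current I = V_A/R_a = 0.6033/5.60 = 0.1077 µA.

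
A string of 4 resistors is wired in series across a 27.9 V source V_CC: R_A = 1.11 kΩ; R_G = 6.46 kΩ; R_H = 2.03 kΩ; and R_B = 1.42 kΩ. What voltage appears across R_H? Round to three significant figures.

Series total: ΣR = 1.11 + 6.46 + 2.03 + 1.42 = 11.02 kΩ.
Voltage divider: V = V_CC · (2.030 / 11.02) = 27.9 × 0.1842 = 5.139 V.

V ≈ 5.14 V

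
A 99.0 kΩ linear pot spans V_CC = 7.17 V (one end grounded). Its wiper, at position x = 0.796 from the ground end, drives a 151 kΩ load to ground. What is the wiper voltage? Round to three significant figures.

Split the track: R_lower = x·R_p = 78.80 kΩ, R_upper = (1−x)·R_p = 20.20 kΩ.
Lower segment in parallel with the load: 78.80 ‖ 151 = 51.78 kΩ.
Loaded-divider output: V_out = 7.17 × 0.7194 = 5.158 V.
(Unloaded: V_out = x·V_CC = 5.71 V.)

V_out ≈ 5.16 V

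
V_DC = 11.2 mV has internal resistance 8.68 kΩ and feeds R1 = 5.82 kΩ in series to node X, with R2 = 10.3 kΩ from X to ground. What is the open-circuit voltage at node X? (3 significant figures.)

R1' = 8.68 + 5.82 = 14.50 kΩ (source resistance + R1).
V_th is the unloaded tap voltage: V_DC · R2/(R1'+R2) = 11.2 × 0.4153 = 4.652 mV.

V_th ≈ 4.65 mV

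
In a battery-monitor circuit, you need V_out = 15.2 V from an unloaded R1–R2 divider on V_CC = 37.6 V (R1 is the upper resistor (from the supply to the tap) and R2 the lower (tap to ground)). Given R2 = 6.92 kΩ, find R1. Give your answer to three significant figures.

R1 ≈ 10.2 kΩ

The divider ratio is R2/(R1+R2) = 15.2/37.6 = 0.4043.
Rearranging, R1 = R2·(1−k)/k = 6.92 × 1.474 = 10.20 kΩ.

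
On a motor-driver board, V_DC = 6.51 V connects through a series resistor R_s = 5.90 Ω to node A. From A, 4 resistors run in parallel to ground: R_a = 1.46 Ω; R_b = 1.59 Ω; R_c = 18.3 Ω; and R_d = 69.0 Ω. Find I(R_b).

Equivalent of the parallel group: R_p = 0.7231 Ω.
V_A = 6.51 × 0.7231/6.623 = 0.7107 V.
Branch current I = V_A/R_b = 0.7107/1.59 = 0.4470 A.

I ≈ 0.447 A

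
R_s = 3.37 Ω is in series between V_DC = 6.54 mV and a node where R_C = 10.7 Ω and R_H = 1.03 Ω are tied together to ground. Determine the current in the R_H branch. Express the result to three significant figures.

I ≈ 1.38 mA

Parallel bank: R_p = 1/(1/10.7 + 1/1.03) = 0.9396 Ω.
V_A = 6.54 × 0.9396/4.310 = 1.426 mV.
Branch current I = V_A/R_H = 1.426/1.03 = 1.384 mA.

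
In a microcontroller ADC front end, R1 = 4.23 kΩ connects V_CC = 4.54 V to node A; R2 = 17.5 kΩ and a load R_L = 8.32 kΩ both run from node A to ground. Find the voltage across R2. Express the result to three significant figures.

R2 ‖ R_L = (17.5 × 8.32)/(17.5 + 8.32) = 5.639 kΩ.
Voltage divider with the loaded lower leg: V_out = 4.54 × 5.639/(4.23 + 5.639) = 4.54 × 0.5714 = 2.594 V.
(Unloaded it would be 3.66 V; the load pulls it down.)

V_out ≈ 2.59 V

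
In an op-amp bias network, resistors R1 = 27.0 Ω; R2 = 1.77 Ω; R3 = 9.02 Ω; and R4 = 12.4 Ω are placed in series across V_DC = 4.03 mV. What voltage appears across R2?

V ≈ 0.142 mV

ΣR = 27.0 + 1.77 + 9.02 + 12.4 = 50.19 Ω.
V = V_DC · R/ΣR = 4.03 × 0.03527 = 0.1421 mV.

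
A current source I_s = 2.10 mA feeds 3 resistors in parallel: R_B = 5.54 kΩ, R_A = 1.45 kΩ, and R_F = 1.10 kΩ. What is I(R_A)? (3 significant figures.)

ΣG = 1/5.54 + 1/1.45 + 1/1.10 = 1.779.
Current divider: I(R_A) = I_s · G_k/ΣG = 2.10 × (0.6897/1.779) = 2.10 × 0.3876 = 0.8140 mA.

I ≈ 0.814 mA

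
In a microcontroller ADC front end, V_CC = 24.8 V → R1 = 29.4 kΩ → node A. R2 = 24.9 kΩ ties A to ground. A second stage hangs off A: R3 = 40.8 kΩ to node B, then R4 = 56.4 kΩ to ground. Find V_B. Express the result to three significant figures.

The second stage (R3 + R4 = 97.20 kΩ) loads node A in parallel with R2.
R2 ‖ (R3+R4) = 19.82 kΩ.
V_A = 24.8 × 19.82/(29.4 + 19.82) = 9.987 V.
Then the unloaded second divider: V_B = V_A × R4/(R3+R4) = 9.987 × 0.5802 = 5.795 V.

V_B ≈ 5.80 V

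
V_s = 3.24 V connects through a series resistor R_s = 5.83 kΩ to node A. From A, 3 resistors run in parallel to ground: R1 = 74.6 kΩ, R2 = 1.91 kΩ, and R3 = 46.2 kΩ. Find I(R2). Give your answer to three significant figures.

I ≈ 0.399 mA

Parallel bank: R_p = 1/(1/74.6 + 1/1.91 + 1/46.2) = 1.790 kΩ.
V_A = 3.24 × 1.790/7.620 = 0.7612 V.
Branch current I = V_A/R2 = 0.7612/1.91 = 0.3985 mA.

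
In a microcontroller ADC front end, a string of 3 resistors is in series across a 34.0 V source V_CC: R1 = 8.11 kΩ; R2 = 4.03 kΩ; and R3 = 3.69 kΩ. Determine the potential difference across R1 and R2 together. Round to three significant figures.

V ≈ 26.1 V

Series total: ΣR = 8.11 + 4.03 + 3.69 = 15.83 kΩ.
R_{R1..R2} = 8.11 + 4.03 = 12.14 kΩ.
V = V_CC · R/ΣR = 34.0 × 0.7669 = 26.07 V.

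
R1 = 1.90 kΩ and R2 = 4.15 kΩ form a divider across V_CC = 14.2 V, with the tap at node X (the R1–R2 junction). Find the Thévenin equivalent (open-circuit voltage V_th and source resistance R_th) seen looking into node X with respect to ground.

V_th ≈ 9.74 V, R_th ≈ 1.30 kΩ

V_th is the unloaded tap voltage: V_CC · R2/(R1+R2) = 14.2 × 0.6860 = 9.740 V.
With V_CC suppressed (replaced by a short), R_th = R1 ‖ R2 = (1.900 × 4.15)/(1.900 + 4.15) = 1.303 kΩ.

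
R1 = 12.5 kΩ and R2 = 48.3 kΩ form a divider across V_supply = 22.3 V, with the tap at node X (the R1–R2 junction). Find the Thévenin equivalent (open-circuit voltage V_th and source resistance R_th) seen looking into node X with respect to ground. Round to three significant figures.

V_th ≈ 17.7 V, R_th ≈ 9.93 kΩ

With X open, the divider is unloaded: V_th = 22.3 × 48.3/60.80 = 17.72 V.
Looking into X with the source shorted: R_th = R1·R2/(R1+R2) = 12.50 × 48.3/60.80 = 9.930 kΩ.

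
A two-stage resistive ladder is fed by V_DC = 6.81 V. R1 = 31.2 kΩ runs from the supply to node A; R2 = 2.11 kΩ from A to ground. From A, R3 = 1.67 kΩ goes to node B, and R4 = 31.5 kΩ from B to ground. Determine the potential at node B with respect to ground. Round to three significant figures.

Looking into the second stage from A: R3 + R4 = 33.17 kΩ appears in parallel with R2.
R2 ‖ (R3+R4) = 1.984 kΩ.
So V_A = 6.81 × 0.05978 = 0.4071 V.
V_B = V_A × 0.9497 = 0.3866 V.

V_B ≈ 0.387 V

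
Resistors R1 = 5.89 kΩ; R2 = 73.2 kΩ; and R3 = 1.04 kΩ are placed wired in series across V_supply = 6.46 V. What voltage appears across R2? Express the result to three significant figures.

ΣR = 5.89 + 73.2 + 1.04 = 80.13 kΩ.
Voltage divider: V = V_supply · (73.20 / 80.13) = 6.46 × 0.9135 = 5.901 V.

V ≈ 5.90 V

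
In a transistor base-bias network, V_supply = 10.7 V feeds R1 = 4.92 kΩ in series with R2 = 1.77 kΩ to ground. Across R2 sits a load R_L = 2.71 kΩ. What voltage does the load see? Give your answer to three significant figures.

First combine the lower leg with the load: R2 ‖ R_L = 1.071 kΩ.
Now apply the divider: V_out = 10.7 × 0.1787 = 1.912 V.

V_out ≈ 1.91 V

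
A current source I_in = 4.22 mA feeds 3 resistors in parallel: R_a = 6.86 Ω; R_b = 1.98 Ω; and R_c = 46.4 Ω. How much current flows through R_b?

Conductances: ΣG = 1/6.86 + 1/1.98 + 1/46.4 = 0.6724 (1/Ω).
R_b takes the fraction G_k/ΣG = 0.5051/0.6724 = 0.7511, so I = 4.22 × 0.7511 = 3.170 mA.

I ≈ 3.17 mA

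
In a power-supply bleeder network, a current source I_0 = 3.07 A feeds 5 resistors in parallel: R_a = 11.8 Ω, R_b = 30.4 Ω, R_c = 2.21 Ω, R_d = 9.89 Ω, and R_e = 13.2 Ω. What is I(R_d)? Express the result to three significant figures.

I ≈ 0.416 A

Total conductance ΣG = 1/11.8 + 1/30.4 + 1/2.21 + 1/9.89 + 1/13.2 = 0.7470 (units of 1/Ω).
By the current-divider rule, I = I_0 · G_k/ΣG = 3.07 × 0.1354 = 0.4155 A.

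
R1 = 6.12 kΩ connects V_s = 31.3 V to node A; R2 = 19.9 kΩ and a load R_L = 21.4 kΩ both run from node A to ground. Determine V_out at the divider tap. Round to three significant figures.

V_out ≈ 19.6 V

First combine the lower leg with the load: R2 ‖ R_L = 10.31 kΩ.
Voltage divider with the loaded lower leg: V_out = 31.3 × 10.31/(6.12 + 10.31) = 31.3 × 0.6275 = 19.64 V.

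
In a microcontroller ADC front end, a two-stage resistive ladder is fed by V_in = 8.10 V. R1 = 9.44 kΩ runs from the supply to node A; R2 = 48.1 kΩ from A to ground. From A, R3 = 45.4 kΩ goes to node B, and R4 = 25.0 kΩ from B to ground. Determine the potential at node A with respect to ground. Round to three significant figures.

V_A ≈ 6.09 V

The second stage (R3 + R4 = 70.40 kΩ) loads node A in parallel with R2.
Effective lower resistance at A: R2 ‖ 70.40 = 28.58 kΩ.
V_A = 8.10 × 28.58/(9.44 + 28.58) = 6.089 V.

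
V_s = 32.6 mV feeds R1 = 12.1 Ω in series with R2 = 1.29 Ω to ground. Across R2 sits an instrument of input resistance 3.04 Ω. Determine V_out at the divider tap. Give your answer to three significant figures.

R2 ‖ R_L = (1.29 × 3.04)/(1.29 + 3.04) = 0.9057 Ω.
Now apply the divider: V_out = 32.6 × 0.06964 = 2.270 mV.

V_out ≈ 2.27 mV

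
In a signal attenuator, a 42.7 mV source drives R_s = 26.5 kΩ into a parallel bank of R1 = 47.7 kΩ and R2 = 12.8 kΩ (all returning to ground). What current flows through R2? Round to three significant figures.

I ≈ 0.920 µA

Parallel bank: R_p = 1/(1/47.7 + 1/12.8) = 10.09 kΩ.
V_A = 42.7 × 10.09/36.59 = 11.78 mV.
Branch current I = V_A/R2 = 11.78/12.8 = 0.9200 µA.
(Check via current divider: I_total = 1.167 µA; share G_k/ΣG = 0.7884 → same result.)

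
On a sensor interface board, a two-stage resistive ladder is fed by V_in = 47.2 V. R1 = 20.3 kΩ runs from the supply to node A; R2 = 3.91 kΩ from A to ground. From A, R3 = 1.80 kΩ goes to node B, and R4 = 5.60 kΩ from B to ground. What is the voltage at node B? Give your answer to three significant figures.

Node A sees R2 in parallel with the series input of stage 2, R3 + R4 = 7.400 kΩ.
Effective lower resistance at A: R2 ‖ 7.400 = 2.558 kΩ.
V_A = 47.2 × 2.558/(20.3 + 2.558) = 5.283 V.
Then the unloaded second divider: V_B = V_A × R4/(R3+R4) = 5.283 × 0.7568 = 3.998 V.

V_B ≈ 4.00 V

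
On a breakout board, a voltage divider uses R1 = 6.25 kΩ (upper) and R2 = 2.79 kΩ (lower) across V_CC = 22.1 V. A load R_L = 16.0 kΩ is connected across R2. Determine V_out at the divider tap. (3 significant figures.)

First combine the lower leg with the load: R2 ‖ R_L = 2.376 kΩ.
Voltage divider with the loaded lower leg: V_out = 22.1 × 2.376/(6.25 + 2.376) = 22.1 × 0.2754 = 6.087 V.

V_out ≈ 6.09 V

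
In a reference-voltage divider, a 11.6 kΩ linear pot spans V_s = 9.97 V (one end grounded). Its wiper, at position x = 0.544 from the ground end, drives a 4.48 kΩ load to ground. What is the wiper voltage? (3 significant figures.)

Lower segment x·R_p = 6.310 kΩ; upper segment (1−x)·R_p = 5.290 kΩ.
(x·R_p) ‖ R_L = 2.620 kΩ.
V_out = 9.97 × 2.620/(5.290 + 2.620) = 3.302 V.

V_out ≈ 3.30 V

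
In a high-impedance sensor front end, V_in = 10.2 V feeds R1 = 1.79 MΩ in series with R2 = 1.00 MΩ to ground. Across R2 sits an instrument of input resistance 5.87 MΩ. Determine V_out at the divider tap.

First combine the lower leg with the load: R2 ‖ R_L = 0.8544 MΩ.
Then V_out = V_in · R2'/(R1 + R2') = 10.2 × 0.8544/2.644 = 3.296 V.
(Unloaded it would be 3.66 V; the load pulls it down.)

V_out ≈ 3.30 V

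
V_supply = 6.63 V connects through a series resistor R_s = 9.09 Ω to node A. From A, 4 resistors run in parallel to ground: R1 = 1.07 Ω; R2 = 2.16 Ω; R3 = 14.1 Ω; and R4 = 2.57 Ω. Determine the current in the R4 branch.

I ≈ 0.144 A

Equivalent of the parallel group: R_p = 0.5383 Ω.
V_A by voltage divider: V_A = 6.63 × 0.5383/(9.09 + 0.5383) = 0.3707 V.
I(R4) = V_A / R4 = 0.3707/2.57 = 0.1442 A.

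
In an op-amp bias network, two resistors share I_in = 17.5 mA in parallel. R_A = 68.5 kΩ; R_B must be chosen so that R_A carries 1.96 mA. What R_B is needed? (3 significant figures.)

The fraction through R_A equals R_B/(R_A+R_B).
1.96/17.5 = R_B/(R_A + R_B) → R_B = R_A · (0.1120)/(1 − 0.1120) = 68.5 × 0.1261 = 8.640 kΩ.

R_B ≈ 8.64 kΩ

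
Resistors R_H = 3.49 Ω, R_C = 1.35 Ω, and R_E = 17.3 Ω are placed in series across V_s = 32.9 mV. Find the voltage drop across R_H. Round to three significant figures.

ΣR = 3.49 + 1.35 + 17.3 = 22.14 Ω.
Voltage divider: V = V_s · (3.490 / 22.14) = 32.9 × 0.1576 = 5.186 mV.

V ≈ 5.19 mV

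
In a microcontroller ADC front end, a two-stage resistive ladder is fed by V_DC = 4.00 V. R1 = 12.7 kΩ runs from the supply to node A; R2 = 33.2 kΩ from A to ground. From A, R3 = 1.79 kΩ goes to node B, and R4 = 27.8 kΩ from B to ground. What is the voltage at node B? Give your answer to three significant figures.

V_B ≈ 2.07 V

Node A sees R2 in parallel with the series input of stage 2, R3 + R4 = 29.59 kΩ.
R2 ‖ (R3+R4) = 15.65 kΩ.
First divider: V_A = V_DC · 15.65/(12.7 + 15.65) = 2.208 V.
Stage 2 is unloaded, so V_B = V_A · R4/(R3+R4) = 2.208 × 27.8/29.59 = 2.074 V.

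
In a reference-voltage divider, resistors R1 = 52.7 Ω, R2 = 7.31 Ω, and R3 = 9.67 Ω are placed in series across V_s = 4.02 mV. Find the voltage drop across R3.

V ≈ 0.558 mV

ΣR = 52.7 + 7.31 + 9.67 = 69.68 Ω.
V = V_s · R/ΣR = 4.02 × 0.1388 = 0.5579 mV.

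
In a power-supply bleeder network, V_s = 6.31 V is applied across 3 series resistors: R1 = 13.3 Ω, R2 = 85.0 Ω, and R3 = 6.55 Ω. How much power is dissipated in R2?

ΣR = 104.8 Ω → I = 6.31/104.8 = 0.06018 A.
P = I²R = 0.003622 × 85.0 = 0.3079 W.

P ≈ 0.308 W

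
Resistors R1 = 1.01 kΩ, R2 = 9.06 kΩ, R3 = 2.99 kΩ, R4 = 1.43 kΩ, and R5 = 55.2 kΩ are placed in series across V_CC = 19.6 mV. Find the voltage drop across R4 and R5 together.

Series total: ΣR = 1.01 + 9.06 + 2.99 + 1.43 + 55.2 = 69.69 kΩ.
R_{R4..R5} = 1.43 + 55.2 = 56.63 kΩ.
By the voltage-divider rule, V = 19.6 × 56.63/69.69 = 15.93 mV.

V ≈ 15.9 mV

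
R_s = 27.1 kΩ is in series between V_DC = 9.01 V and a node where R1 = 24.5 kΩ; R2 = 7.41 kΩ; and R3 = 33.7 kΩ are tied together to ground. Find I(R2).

Combine the parallel branches: R_p = (1/24.5 + 1/7.41 + 1/33.7)⁻¹ = 4.868 kΩ.
V_A by voltage divider: V_A = 9.01 × 4.868/(27.1 + 4.868) = 1.372 V.
Branch current I = V_A/R2 = 1.372/7.41 = 0.1851 mA.
(Equivalently: I_total = 0.2818 mA, then current-divider fraction G_k/ΣG = 0.6569.)

I ≈ 0.185 mA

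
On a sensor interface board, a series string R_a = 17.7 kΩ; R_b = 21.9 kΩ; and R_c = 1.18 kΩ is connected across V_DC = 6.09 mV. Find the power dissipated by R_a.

P ≈ 0.395 nW

Series current I = V_DC/ΣR = 6.09/40.78 = 0.1493 µA.
P = I²R = 0.02230 × 17.7 = 0.3947 nW.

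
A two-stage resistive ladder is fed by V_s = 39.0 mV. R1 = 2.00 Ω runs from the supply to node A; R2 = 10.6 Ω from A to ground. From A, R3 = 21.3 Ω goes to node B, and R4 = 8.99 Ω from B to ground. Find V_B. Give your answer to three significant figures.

The second stage (R3 + R4 = 30.29 Ω) loads node A in parallel with R2.
R2 ‖ (R3+R4) = 7.852 Ω.
So V_A = 39.0 × 0.7970 = 31.08 mV.
Stage 2 is unloaded, so V_B = V_A · R4/(R3+R4) = 31.08 × 8.99/30.29 = 9.225 mV.

V_B ≈ 9.23 mV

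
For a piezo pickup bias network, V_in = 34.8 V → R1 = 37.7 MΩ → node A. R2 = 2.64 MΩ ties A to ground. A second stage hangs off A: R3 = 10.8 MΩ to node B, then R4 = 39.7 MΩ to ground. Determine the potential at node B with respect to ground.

Looking into the second stage from A: R3 + R4 = 50.50 MΩ appears in parallel with R2.
Effective lower resistance at A: R2 ‖ 50.50 = 2.509 MΩ.
First divider: V_A = V_in · 2.509/(37.7 + 2.509) = 2.171 V.
Stage 2 is unloaded, so V_B = V_A · R4/(R3+R4) = 2.171 × 39.7/50.50 = 1.707 V.

V_B ≈ 1.71 V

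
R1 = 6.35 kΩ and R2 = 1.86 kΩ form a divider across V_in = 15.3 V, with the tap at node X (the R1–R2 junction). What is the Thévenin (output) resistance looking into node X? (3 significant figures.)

R_th ≈ 1.44 kΩ

Looking into X with the source shorted: R_th = R1·R2/(R1+R2) = 6.350 × 1.86/8.210 = 1.439 kΩ.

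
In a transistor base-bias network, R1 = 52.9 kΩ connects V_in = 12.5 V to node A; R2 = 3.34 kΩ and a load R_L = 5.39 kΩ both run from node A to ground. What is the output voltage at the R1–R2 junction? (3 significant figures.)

R2 ‖ R_L = (3.34 × 5.39)/(3.34 + 5.39) = 2.062 kΩ.
Voltage divider with the loaded lower leg: V_out = 12.5 × 2.062/(52.9 + 2.062) = 12.5 × 0.03752 = 0.4690 V.

V_out ≈ 0.469 V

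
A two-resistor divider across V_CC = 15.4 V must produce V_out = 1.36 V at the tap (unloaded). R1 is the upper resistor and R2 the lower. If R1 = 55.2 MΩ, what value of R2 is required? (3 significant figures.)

R2 ≈ 5.35 MΩ

Required fraction k = V_out/V_CC = 0.08831.
Rearranging, R2 = R1·k/(1−k) = 55.2 × 0.09687 = 5.347 MΩ.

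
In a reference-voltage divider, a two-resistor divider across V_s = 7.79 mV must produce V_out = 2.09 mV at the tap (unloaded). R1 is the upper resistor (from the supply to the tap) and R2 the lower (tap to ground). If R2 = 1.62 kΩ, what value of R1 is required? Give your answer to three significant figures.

R1 ≈ 4.42 kΩ

The divider ratio is R2/(R1+R2) = 2.09/7.79 = 0.2683.
Rearranging, R1 = R2·(1−k)/k = 1.62 × 2.727 = 4.418 kΩ.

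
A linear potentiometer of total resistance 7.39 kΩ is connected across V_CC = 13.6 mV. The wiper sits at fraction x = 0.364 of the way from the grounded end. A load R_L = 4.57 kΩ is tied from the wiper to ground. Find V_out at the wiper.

Lower segment x·R_p = 2.690 kΩ; upper segment (1−x)·R_p = 4.700 kΩ.
(x·R_p) ‖ R_L = 1.693 kΩ.
Loaded-divider output: V_out = 13.6 × 0.2649 = 3.602 mV.

V_out ≈ 3.60 mV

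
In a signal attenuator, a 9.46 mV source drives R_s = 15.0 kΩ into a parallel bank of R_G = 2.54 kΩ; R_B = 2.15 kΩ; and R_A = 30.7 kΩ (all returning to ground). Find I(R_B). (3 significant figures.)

I ≈ 0.306 µA

Equivalent of the parallel group: R_p = 1.122 kΩ.
V_A = 9.46 × 1.122/16.12 = 0.6583 mV.
I(R_B) = V_A / R_B = 0.6583/2.15 = 0.3062 µA.
(Check via current divider: I_total = 0.5868 µA; share G_k/ΣG = 0.5218 → same result.)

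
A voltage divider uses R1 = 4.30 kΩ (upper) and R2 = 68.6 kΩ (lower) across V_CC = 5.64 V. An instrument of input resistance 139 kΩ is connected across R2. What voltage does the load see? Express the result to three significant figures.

V_out ≈ 5.16 V

The load sits in parallel with R2, giving an effective lower resistance R2' = R2·R_L/(R2+R_L) = 45.93 kΩ.
Now apply the divider: V_out = 5.64 × 0.9144 = 5.157 V.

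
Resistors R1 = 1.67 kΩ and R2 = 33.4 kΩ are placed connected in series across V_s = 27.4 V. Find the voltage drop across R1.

Series total: ΣR = 1.67 + 33.4 = 35.07 kΩ.
Voltage divider: V = V_s · (1.670 / 35.07) = 27.4 × 0.04762 = 1.305 V.

V ≈ 1.30 V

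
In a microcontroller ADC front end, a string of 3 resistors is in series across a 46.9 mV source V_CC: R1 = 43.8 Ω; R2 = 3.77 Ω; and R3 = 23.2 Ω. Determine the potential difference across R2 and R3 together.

V ≈ 17.9 mV

ΣR = 43.8 + 3.77 + 23.2 = 70.77 Ω.
R_{R2..R3} = 3.77 + 23.2 = 26.97 Ω.
Voltage divider: V = V_CC · (26.97 / 70.77) = 46.9 × 0.3811 = 17.87 mV.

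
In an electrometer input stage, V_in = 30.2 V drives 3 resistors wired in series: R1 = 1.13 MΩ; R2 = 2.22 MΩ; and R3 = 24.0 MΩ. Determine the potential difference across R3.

Total series resistance ΣR = 1.13 + 2.22 + 24.0 = 27.35 MΩ.
Voltage divider: V = V_in · (24.00 / 27.35) = 30.2 × 0.8775 = 26.50 V.

V ≈ 26.5 V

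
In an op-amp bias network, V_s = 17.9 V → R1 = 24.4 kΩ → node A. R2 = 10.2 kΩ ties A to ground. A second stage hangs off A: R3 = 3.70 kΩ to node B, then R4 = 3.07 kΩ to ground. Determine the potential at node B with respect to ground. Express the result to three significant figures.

V_B ≈ 1.16 V

Looking into the second stage from A: R3 + R4 = 6.770 kΩ appears in parallel with R2.
Effective lower resistance at A: R2 ‖ 6.770 = 4.069 kΩ.
V_A = 17.9 × 4.069/(24.4 + 4.069) = 2.558 V.
V_B = V_A × 0.4535 = 1.160 V.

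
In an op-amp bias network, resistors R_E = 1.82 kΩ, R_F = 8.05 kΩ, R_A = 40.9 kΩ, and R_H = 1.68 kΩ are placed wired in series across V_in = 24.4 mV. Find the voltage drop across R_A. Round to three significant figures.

Series total: ΣR = 1.82 + 8.05 + 40.9 + 1.68 = 52.45 kΩ.
By the voltage-divider rule, V = 24.4 × 40.90/52.45 = 19.03 mV.

V ≈ 19.0 mV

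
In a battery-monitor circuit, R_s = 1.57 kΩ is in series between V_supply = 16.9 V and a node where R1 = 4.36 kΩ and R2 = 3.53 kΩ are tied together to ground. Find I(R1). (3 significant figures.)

Parallel bank: R_p = 1/(1/4.36 + 1/3.53) = 1.951 kΩ.
V_A by voltage divider: V_A = 16.9 × 1.951/(1.57 + 1.951) = 9.364 V.
Branch current I = V_A/R1 = 9.364/4.36 = 2.148 mA.

I ≈ 2.15 mA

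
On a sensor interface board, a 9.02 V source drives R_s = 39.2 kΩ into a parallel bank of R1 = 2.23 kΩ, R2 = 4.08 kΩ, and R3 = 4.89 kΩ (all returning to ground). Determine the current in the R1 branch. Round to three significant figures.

I ≈ 0.112 mA

Parallel bank: R_p = 1/(1/2.23 + 1/4.08 + 1/4.89) = 1.114 kΩ.
Node voltage V_A = V_DC · R_p/(R_s + R_p) = 9.02 × 0.02762 = 0.2492 V.
Branch current I = V_A/R1 = 0.2492/2.23 = 0.1117 mA.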